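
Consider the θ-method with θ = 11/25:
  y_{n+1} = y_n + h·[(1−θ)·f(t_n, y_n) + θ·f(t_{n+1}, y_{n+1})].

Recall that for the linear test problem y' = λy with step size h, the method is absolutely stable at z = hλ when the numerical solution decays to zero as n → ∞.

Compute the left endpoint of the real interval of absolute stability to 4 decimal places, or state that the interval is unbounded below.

z* = -16.6667.

Set f=λy, z=hλ:
  y_{n+1} = y_n + z·[14/25·y_n + 11/25·y_{n+1}] ⇒ (1 − 11/25z)y_{n+1} = (1 + 14/25z)y_n
  so R(z) = (1 + 14/25z)/(1 − 11/25z).

Solve |R(x)|<1 on ℝ⁻.
x=-1.48: |R|=0.1037
R=−1: 1+14/25x = −1+11/25x ⇒ -3/25x=2 ⇒ x=2/(-3/25)=-16.6667
Confirm numerically:
  x=-16.633: |R|=0.99951 <1
  x=-8.206: |R|=0.77980 <1
  x=-7.096: |R|=0.72139 <1
  x=-6.977: |R|=0.71430 <1
  x=-17.212: |R|=1.00763 >1
  x=-17.168: |R|=1.00703 >1
Interval (-16.6667, 0).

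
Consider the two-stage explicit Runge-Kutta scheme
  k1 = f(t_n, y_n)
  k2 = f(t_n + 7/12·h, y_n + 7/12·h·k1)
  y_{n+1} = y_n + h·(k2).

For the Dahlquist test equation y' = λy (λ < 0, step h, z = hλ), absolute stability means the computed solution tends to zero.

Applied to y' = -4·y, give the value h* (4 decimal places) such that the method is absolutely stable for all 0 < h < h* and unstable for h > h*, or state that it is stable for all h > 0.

(-1.7143,0); λ=-4 ⇒ h* = (12/7)/4 = 0.4286.

On y'=λy, z=hλ:
  k1=λy_n ⇒ h·k1=z·y_n;  k2=λ(1+7/12z)y_n ⇒ h·k2=z(1+7/12z)y_n
  y_{n+1}/y_n = 1 + z(1+7/12z) = 1 + z + 7/12z²
  Hence R(z) = 1 + z + 7/12z².

Need |R(x)|<1, x<0.
x=-0.72: |R|=0.5824
R=1: x+7/12x²=0 ⇒ x=−12/7=-1.7143; min R=1−1/(4·7/12)=0.5714>−1
Confirm numerically:
  x=-1.678: |R|=0.96448 <1
  x=-1.193: |R|=0.63723 <1
  x=-0.980: |R|=0.58023 <1
  x=-2.132: |R|=1.51950 >1
  x=-2.068: |R|=1.42670 >1
Stable set (-1.7143, 0).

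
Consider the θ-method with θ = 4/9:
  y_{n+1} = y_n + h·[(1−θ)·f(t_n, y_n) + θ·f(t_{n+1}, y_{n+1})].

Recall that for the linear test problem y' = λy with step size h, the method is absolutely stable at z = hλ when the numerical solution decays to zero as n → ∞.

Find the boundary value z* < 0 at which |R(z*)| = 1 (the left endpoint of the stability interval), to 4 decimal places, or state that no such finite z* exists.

Test eqn y'=λy, z=hλ:
  y_{n+1} = y_n + z·[5/9·y_n + 4/9·y_{n+1}] ⇒ (1 − 4/9z)y_{n+1} = (1 + 5/9z)y_n
  ⇒ R(z) = (1 + 5/9z)/(1 − 4/9z).

Solve |R(x)|<1 on ℝ⁻.
x=-1.14: |R|=0.2434
R=−1: 1+5/9x = −1+4/9x ⇒ -1/9x=2 ⇒ x=2/(-1/9)=-18.0000
Confirm numerically:
  x=-17.871: |R|=0.99840 <1
  x=-15.464: |R|=0.96421 <1
  x=-14.316: |R|=0.94440 <1
  x=-18.383: |R|=1.00464 >1
  x=-18.198: |R|=1.00242 >1
  x=-18.042: |R|=1.00052 >1
So |R|<1 on (-18.0000, 0).

left endpoint -18.0000.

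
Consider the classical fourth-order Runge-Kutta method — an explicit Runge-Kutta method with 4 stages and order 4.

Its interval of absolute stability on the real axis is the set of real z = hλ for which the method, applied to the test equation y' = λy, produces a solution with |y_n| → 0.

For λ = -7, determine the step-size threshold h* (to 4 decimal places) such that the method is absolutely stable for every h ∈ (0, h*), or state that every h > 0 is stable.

(-2.7853,0); λ=-7 ⇒ h* = 0.3979.

With y'=λy (z=hλ):
  order 4, 4-stage ⇒ R(z)=1+z+z^2/2+z^3/6+z^4/24
  (e.g. R(-1.45)=0.27733, |R|=0.27733)

Boundary: |R(x)|=1, x<0.
x=-1.45: |R|=0.2773
|R(-2.15)|=0.3952 |R(-0.99)|=0.3784 |R(-0.96)|=0.3887
Bisect:
  x_lo=-3.4497 |R|=2.5591  x_hi=-0.2429 |R|=0.7843
  mid=-1.84631 |R|=0.29333 →hi
  mid=-2.64799 |R|=0.81197 →hi
  mid=-3.04884 |R|=1.47569 →lo
  mid=-2.84842 |R|=1.09941 →lo
  mid=-2.74820 |R|=0.94551 →hi
  mid=-2.79831 |R|=1.01980 →lo
  mid=-2.77326 |R|=0.98200 →hi
  mid=-2.78578 |R|=1.00074 →lo
  mid=-2.77952 |R|=0.99133 →hi
  ...
  [-2.78539,-2.78520] ⇒ x*=-2.7853
So |R|<1 on (-2.7853, 0).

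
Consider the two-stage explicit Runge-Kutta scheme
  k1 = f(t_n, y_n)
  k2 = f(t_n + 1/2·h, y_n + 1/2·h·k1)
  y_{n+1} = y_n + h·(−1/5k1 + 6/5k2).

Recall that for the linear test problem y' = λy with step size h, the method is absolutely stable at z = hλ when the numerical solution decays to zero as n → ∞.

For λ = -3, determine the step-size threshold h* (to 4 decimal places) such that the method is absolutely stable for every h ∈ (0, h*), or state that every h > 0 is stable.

(-1.6667,0); λ=-3 ⇒ h* = (5/3)/3 = 0.5556.

Test eqn y'=λy, z=hλ:
  k1=λy_n ⇒ h·k1=z·y_n;  k2=λ(1+1/2z)y_n ⇒ h·k2=z(1+1/2z)y_n
  y_{n+1}/y_n = 1 − 1/5z + 6/5z(1+1/2z) = 1 + z + 3/5z²
  ⇒ R(z) = 1 + z + 3/5z².

Need |R(x)|<1, x<0.
x=-0.92: |R|=0.5878
R=1: x+3/5x²=0 ⇒ x=−5/3=-1.6667; min R=1−1/(4·3/5)=0.5833>−1
Confirm numerically:
  x=-1.424: |R|=0.79267 <1
  x=-1.419: |R|=0.78914 <1
  x=-0.815: |R|=0.58353 <1
  x=-0.687: |R|=0.59618 <1
  x=-2.016: |R|=1.42255 >1
  x=-1.974: |R|=1.36401 >1
Stable set (-1.6667, 0).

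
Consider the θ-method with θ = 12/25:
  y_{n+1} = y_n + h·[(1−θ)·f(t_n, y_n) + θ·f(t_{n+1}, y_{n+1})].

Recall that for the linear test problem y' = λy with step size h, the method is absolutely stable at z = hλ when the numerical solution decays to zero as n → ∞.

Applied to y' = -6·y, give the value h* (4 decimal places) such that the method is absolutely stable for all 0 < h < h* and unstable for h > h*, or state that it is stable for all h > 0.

(-50.0000,0); λ=-6 ⇒ h* = (50)/6 = 8.3333.

Test eqn y'=λy, z=hλ:
  y_{n+1} = y_n + z·[13/25·y_n + 12/25·y_{n+1}] ⇒ (1 − 12/25z)y_{n+1} = (1 + 13/25z)y_n
  ⇒ R(z) = (1 + 13/25z)/(1 − 12/25z).

Solve |R(x)|<1 on ℝ⁻.
x=-1.03: |R|=0.3108
R=−1: 1+13/25x = −1+12/25x ⇒ -1/25x=2 ⇒ x=2/(-1/25)=-50.0000
Confirm numerically:
  x=-38.893: |R|=0.97741 <1
  x=-36.204: |R|=0.96997 <1
  x=-35.761: |R|=0.96865 <1
  x=-34.165: |R|=0.96360 <1
  x=-50.322: |R|=1.00051 >1
  x=-50.309: |R|=1.00049 >1
Stable set (-50.0000, 0).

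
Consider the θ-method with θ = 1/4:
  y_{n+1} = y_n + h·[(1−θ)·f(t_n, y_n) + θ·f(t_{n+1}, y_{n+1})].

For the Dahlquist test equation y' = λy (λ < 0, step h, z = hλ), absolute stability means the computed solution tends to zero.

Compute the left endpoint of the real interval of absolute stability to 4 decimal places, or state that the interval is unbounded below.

Test eqn y'=λy, z=hλ:
  y_{n+1} = y_n + z·[3/4·y_n + 1/4·y_{n+1}] ⇒ (1 − 1/4z)y_{n+1} = (1 + 3/4z)y_n
  so R(z) = (1 + 3/4z)/(1 − 1/4z).

Find x<0 with |R(x)|<1.
x=-0.75: |R|=0.3684
R=−1: 1+3/4x = −1+1/4x ⇒ -1/2x=2 ⇒ x=2/(-1/2)=-4.0000
Confirm numerically:
  x=-3.890: |R|=0.97212 <1
  x=-3.081: |R|=0.74043 <1
  x=-2.805: |R|=0.64879 <1
  x=-2.338: |R|=0.47554 <1
  x=-4.382: |R|=1.09115 >1
  x=-4.289: |R|=1.06973 >1
  x=-4.053: |R|=1.01316 >1
Stable set (-4.0000, 0).

left endpoint -4.0000.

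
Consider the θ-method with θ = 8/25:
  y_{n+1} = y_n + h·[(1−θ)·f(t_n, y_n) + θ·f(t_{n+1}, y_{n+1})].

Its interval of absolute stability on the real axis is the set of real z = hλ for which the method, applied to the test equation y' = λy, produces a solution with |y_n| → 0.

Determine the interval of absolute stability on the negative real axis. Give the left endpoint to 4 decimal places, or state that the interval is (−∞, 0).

On y'=λy, z=hλ:
  y_{n+1} = y_n + z·[17/25·y_n + 8/25·y_{n+1}] ⇒ (1 − 8/25z)y_{n+1} = (1 + 17/25z)y_n
  so R(z) = (1 + 17/25z)/(1 − 8/25z).

Need |R(x)|<1, x<0.
x=-1.28: |R|=0.0919
R=−1: 1+17/25x = −1+8/25x ⇒ -9/25x=2 ⇒ x=2/(-9/25)=-5.5556
Confirm numerically:
  x=-5.394: |R|=0.97867 <1
  x=-5.279: |R|=0.96298 <1
  x=-4.666: |R|=0.87155 <1
  x=-3.731: |R|=0.70061 <1
  x=-5.954: |R|=1.04937 >1
  x=-5.831: |R|=1.03460 >1
  x=-5.648: |R|=1.01185 >1
So |R|<1 on (-5.5556, 0).

(-5.5556, 0).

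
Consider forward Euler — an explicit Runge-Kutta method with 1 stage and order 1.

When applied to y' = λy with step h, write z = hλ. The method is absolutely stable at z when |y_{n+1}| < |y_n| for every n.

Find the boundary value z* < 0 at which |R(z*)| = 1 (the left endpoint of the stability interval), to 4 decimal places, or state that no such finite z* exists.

left endpoint -2.0000.

Test eqn y'=λy, z=hλ:
  order 1, 1-stage ⇒ R(z)=1+z
  (e.g. R(-1.68)=-0.68000, |R|=0.68000)

Solve |R(x)|<1 on ℝ⁻.
x=-1.68: |R|=0.6800
|R(-2.12)|=1.1200 |R(-1.66)|=0.6600 |R(-1.23)|=0.2300
Bisect:
  x_lo=-2.6502 |R|=1.6502  x_hi=-0.0528 |R|=0.9472
  mid=-1.35149 |R|=0.35149 →hi
  mid=-2.00084 |R|=1.00084 →lo
  mid=-1.67617 |R|=0.67617 →hi
  mid=-1.83850 |R|=0.83850 →hi
  mid=-1.91967 |R|=0.91967 →hi
  mid=-1.96026 |R|=0.96026 →hi
  mid=-1.98055 |R|=0.98055 →hi
  ...
  [-2.00005,-1.99989] ⇒ x*=-2.0000
So |R|<1 on (-2.0000, 0).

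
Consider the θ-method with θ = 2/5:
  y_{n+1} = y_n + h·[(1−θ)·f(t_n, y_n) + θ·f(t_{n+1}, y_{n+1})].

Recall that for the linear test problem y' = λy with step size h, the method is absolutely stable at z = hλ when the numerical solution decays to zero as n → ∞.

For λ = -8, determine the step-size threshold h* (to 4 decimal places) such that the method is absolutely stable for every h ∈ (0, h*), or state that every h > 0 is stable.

On y'=λy, z=hλ:
  y_{n+1} = y_n + z·[3/5·y_n + 2/5·y_{n+1}] ⇒ (1 − 2/5z)y_{n+1} = (1 + 3/5z)y_n
  Hence R(z) = (1 + 3/5z)/(1 − 2/5z).

Solve |R(x)|<1 on ℝ⁻.
x=-1.14: |R|=0.2170
R=−1: 1+3/5x = −1+2/5x ⇒ -1/5x=2 ⇒ x=2/(-1/5)=-10.0000
Confirm numerically:
  x=-8.506: |R|=0.93213 <1
  x=-7.398: |R|=0.86856 <1
  x=-6.714: |R|=0.82168 <1
  x=-6.173: |R|=0.77937 <1
  x=-10.509: |R|=1.01956 >1
  x=-10.254: |R|=1.00996 >1
  x=-10.153: |R|=1.00605 >1
Stable set (-10.0000, 0).

(-10.0000,0); λ=-8 ⇒ h* = (10)/8 = 1.2500.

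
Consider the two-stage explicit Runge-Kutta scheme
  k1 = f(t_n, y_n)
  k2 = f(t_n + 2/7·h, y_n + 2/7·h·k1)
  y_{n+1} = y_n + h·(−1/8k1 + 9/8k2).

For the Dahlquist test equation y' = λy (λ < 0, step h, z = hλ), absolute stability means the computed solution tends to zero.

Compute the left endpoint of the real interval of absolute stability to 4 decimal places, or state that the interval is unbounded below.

z* = -3.1111.

Set f=λy, z=hλ:
  k1=λy_n ⇒ h·k1=z·y_n;  k2=λ(1+2/7z)y_n ⇒ h·k2=z(1+2/7z)y_n
  y_{n+1}/y_n = 1 − 1/8z + 9/8z(1+2/7z) = 1 + z + 9/28z²
  R(z) = 1 + z + 9/28z².

Solve |R(x)|<1 on ℝ⁻.
x=-0.7: |R|=0.4575
R=1: x+9/28x²=0 ⇒ x=−28/9=-3.1111; min R=1−1/(4·9/28)=0.2222>−1
Confirm numerically:
  x=-2.573: |R|=0.55496 <1
  x=-1.590: |R|=0.22260 <1
  x=-1.280: |R|=0.24663 <1
  x=-1.247: |R|=0.25282 <1
  x=-3.651: |R|=1.63358 >1
  x=-3.229: |R|=1.12236 >1
So |R|<1 on (-3.1111, 0).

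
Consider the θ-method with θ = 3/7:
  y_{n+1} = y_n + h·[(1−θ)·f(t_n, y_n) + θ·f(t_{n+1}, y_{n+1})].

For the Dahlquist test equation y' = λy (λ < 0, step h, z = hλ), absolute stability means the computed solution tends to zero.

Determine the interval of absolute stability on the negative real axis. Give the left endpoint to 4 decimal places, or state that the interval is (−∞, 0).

Test eqn y'=λy, z=hλ:
  y_{n+1} = y_n + z·[4/7·y_n + 3/7·y_{n+1}] ⇒ (1 − 3/7z)y_{n+1} = (1 + 4/7z)y_n
  so R(z) = (1 + 4/7z)/(1 − 3/7z).

Need |R(x)|<1, x<0.
x=-0.35: |R|=0.6957
R=−1: 1+4/7x = −1+3/7x ⇒ -1/7x=2 ⇒ x=2/(-1/7)=-14.0000
Confirm numerically:
  x=-12.780: |R|=0.97309 <1
  x=-8.804: |R|=0.84449 <1
  x=-7.758: |R|=0.79382 <1
  x=-5.664: |R|=0.65255 <1
  x=-14.503: |R|=1.00996 >1
  x=-14.186: |R|=1.00375 >1
Interval (-14.0000, 0).

(-14.0000, 0).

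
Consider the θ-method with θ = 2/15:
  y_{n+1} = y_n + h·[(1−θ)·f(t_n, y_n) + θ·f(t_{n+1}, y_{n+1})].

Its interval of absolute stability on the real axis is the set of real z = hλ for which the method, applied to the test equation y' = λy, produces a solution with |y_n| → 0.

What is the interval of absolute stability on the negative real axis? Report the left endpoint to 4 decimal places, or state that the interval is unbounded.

z∈(-2.7273,0).

On y'=λy, z=hλ:
  y_{n+1} = y_n + z·[13/15·y_n + 2/15·y_{n+1}] ⇒ (1 − 2/15z)y_{n+1} = (1 + 13/15z)y_n
  Hence R(z) = (1 + 13/15z)/(1 − 2/15z).

Find x<0 with |R(x)|<1.
x=-0.47: |R|=0.5577
R=−1: 1+13/15x = −1+2/15x ⇒ -11/15x=2 ⇒ x=2/(-11/15)=-2.7273
Confirm numerically:
  x=-1.859: |R|=0.48974 <1
  x=-1.687: |R|=0.37722 <1
  x=-1.404: |R|=0.18261 <1
  x=-1.332: |R|=0.13111 <1
  x=-3.010: |R|=1.14795 >1
  x=-3.007: |R|=1.14643 >1
Stable set (-2.7273, 0).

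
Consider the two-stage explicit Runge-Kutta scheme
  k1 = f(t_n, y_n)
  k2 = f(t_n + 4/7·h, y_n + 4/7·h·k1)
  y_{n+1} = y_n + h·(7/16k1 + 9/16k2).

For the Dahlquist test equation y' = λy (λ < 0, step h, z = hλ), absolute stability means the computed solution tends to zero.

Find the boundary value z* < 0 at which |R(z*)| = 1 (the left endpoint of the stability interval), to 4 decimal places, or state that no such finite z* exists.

z* = -3.1111.

Set f=λy, z=hλ:
  k1=λy_n ⇒ h·k1=z·y_n;  k2=λ(1+4/7z)y_n ⇒ h·k2=z(1+4/7z)y_n
  y_{n+1}/y_n = 1 + 7/16z + 9/16z(1+4/7z) = 1 + z + 9/28z²
  Hence R(z) = 1 + z + 9/28z².

Solve |R(x)|<1 on ℝ⁻.
x=-1.4: |R|=0.2300
R=1: x+9/28x²=0 ⇒ x=−28/9=-3.1111; min R=1−1/(4·9/28)=0.2222>−1
Confirm numerically:
  x=-2.290: |R|=0.39560 <1
  x=-2.258: |R|=0.38082 <1
  x=-2.129: |R|=0.32792 <1
  x=-3.483: |R|=1.41634 >1
  x=-3.366: |R|=1.27577 >1
  x=-3.132: |R|=1.02103 >1
Interval (-3.1111, 0).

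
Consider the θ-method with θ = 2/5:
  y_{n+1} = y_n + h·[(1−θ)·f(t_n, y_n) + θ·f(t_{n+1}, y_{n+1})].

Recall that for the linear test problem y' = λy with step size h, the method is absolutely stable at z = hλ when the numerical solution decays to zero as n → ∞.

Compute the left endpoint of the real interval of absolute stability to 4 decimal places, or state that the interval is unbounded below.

On y'=λy, z=hλ:
  y_{n+1} = y_n + z·[3/5·y_n + 2/5·y_{n+1}] ⇒ (1 − 2/5z)y_{n+1} = (1 + 3/5z)y_n
  Hence R(z) = (1 + 3/5z)/(1 − 2/5z).

Find x<0 with |R(x)|<1.
x=-1.02: |R|=0.2756
R=−1: 1+3/5x = −1+2/5x ⇒ -1/5x=2 ⇒ x=2/(-1/5)=-10.0000
Confirm numerically:
  x=-6.613: |R|=0.81417 <1
  x=-4.609: |R|=0.62083 <1
  x=-4.172: |R|=0.56325 <1
  x=-10.341: |R|=1.01328 >1
  x=-10.137: |R|=1.00542 >1
Stable set (-10.0000, 0).

left endpoint -10.0000.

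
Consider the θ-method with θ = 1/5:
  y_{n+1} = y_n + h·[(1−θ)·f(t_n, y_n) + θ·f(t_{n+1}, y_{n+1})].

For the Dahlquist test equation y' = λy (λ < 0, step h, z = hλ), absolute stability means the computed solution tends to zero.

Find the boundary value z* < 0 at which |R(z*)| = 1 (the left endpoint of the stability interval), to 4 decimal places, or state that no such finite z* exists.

Set f=λy, z=hλ:
  y_{n+1} = y_n + z·[4/5·y_n + 1/5·y_{n+1}] ⇒ (1 − 1/5z)y_{n+1} = (1 + 4/5z)y_n
  R(z) = (1 + 4/5z)/(1 − 1/5z).

Boundary: |R(x)|=1, x<0.
x=-1.42: |R|=0.1059
R=−1: 1+4/5x = −1+1/5x ⇒ -3/5x=2 ⇒ x=2/(-3/5)=-3.3333
Confirm numerically:
  x=-2.884: |R|=0.82902 <1
  x=-2.736: |R|=0.76836 <1
  x=-2.497: |R|=0.66533 <1
  x=-1.667: |R|=0.25019 <1
  x=-3.750: |R|=1.14286 >1
  x=-3.435: |R|=1.03616 >1
  x=-3.405: |R|=1.02558 >1
So |R|<1 on (-3.3333, 0).

left endpoint -3.3333.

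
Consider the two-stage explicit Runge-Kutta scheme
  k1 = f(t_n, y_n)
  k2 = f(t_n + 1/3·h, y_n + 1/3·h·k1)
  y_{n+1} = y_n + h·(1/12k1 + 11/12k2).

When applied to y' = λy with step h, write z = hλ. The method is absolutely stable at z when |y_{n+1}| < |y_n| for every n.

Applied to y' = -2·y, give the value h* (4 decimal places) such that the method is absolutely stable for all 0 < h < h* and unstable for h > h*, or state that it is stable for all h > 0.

Test eqn y'=λy, z=hλ:
  k1=λy_n ⇒ h·k1=z·y_n;  k2=λ(1+1/3z)y_n ⇒ h·k2=z(1+1/3z)y_n
  y_{n+1}/y_n = 1 + 1/12z + 11/12z(1+1/3z) = 1 + z + 11/36z²
  Hence R(z) = 1 + z + 11/36z².

Need |R(x)|<1, x<0.
x=-1.37: |R|=0.2035
R=1: x+11/36x²=0 ⇒ x=−36/11=-3.2727; min R=1−1/(4·11/36)=0.1818>−1
Confirm numerically:
  x=-3.185: |R|=0.91462 <1
  x=-3.143: |R|=0.87541 <1
  x=-2.413: |R|=0.36612 <1
  x=-1.467: |R|=0.19058 <1
  x=-3.710: |R|=1.49570 >1
  x=-3.693: |R|=1.47424 >1
Interval (-3.2727, 0).

(-3.2727,0); λ=-2 ⇒ h* = (36/11)/2 = 1.6364.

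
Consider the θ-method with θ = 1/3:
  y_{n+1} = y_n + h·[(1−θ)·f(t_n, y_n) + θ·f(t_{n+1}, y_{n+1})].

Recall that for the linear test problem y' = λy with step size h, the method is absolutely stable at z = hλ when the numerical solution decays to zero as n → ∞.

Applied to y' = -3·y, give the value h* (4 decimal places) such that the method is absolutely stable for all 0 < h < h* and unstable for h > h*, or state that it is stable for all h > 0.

(-6.0000,0); λ=-3 ⇒ h* = (6)/3 = 2.0000.

Test eqn y'=λy, z=hλ:
  y_{n+1} = y_n + z·[2/3·y_n + 1/3·y_{n+1}] ⇒ (1 − 1/3z)y_{n+1} = (1 + 2/3z)y_n
  Hence R(z) = (1 + 2/3z)/(1 − 1/3z).

Find x<0 with |R(x)|<1.
x=-1.49: |R|=0.0045
R=−1: 1+2/3x = −1+1/3x ⇒ -1/3x=2 ⇒ x=2/(-1/3)=-6.0000
Confirm numerically:
  x=-5.194: |R|=0.90164 <1
  x=-3.663: |R|=0.64926 <1
  x=-3.191: |R|=0.54628 <1
  x=-3.047: |R|=0.51166 <1
  x=-6.397: |R|=1.04225 >1
  x=-6.297: |R|=1.03195 >1
So |R|<1 on (-6.0000, 0).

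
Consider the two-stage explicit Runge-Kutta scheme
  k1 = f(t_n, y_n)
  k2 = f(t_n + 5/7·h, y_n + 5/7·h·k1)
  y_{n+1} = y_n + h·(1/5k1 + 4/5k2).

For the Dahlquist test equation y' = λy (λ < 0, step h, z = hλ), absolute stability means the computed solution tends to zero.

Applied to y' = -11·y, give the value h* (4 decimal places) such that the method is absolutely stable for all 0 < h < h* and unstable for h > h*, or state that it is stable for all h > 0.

(-1.7500,0); λ=-11 ⇒ h* = (7/4)/11 = 0.1591.

Test eqn y'=λy, z=hλ:
  k1=λy_n ⇒ h·k1=z·y_n;  k2=λ(1+5/7z)y_n ⇒ h·k2=z(1+5/7z)y_n
  y_{n+1}/y_n = 1 + 1/5z + 4/5z(1+5/7z) = 1 + z + 4/7z²
  ⇒ R(z) = 1 + z + 4/7z².

Boundary: |R(x)|=1, x<0.
x=-1.36: |R|=0.6969
R=1: x+4/7x²=0 ⇒ x=−7/4=-1.7500; min R=1−1/(4·4/7)=0.5625>−1
Confirm numerically:
  x=-0.839: |R|=0.56324 <1
  x=-0.766: |R|=0.56929 <1
  x=-0.721: |R|=0.57605 <1
  x=-2.318: |R|=1.75236 >1
  x=-2.284: |R|=1.69695 >1
So |R|<1 on (-1.7500, 0).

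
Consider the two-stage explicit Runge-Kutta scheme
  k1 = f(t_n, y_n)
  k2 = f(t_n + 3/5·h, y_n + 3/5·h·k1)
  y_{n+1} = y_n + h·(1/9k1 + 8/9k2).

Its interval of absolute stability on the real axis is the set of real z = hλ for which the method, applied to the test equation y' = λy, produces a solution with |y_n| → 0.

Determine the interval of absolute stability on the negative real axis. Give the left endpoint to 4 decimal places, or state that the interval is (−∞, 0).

On y'=λy, z=hλ:
  k1=λy_n ⇒ h·k1=z·y_n;  k2=λ(1+3/5z)y_n ⇒ h·k2=z(1+3/5z)y_n
  y_{n+1}/y_n = 1 + 1/9z + 8/9z(1+3/5z) = 1 + z + 8/15z²
  Hence R(z) = 1 + z + 8/15z².

Find x<0 with |R(x)|<1.
x=-1.73: |R|=0.8662
R=1: x+8/15x²=0 ⇒ x=−15/8=-1.8750; min R=1−1/(4·8/15)=0.5312>−1
Confirm numerically:
  x=-1.453: |R|=0.67298 <1
  x=-1.129: |R|=0.55081 <1
  x=-1.065: |R|=0.53992 <1
  x=-0.964: |R|=0.53162 <1
  x=-2.461: |R|=1.76914 >1
  x=-2.116: |R|=1.27198 >1
Stable set (-1.8750, 0).

(-1.8750, 0).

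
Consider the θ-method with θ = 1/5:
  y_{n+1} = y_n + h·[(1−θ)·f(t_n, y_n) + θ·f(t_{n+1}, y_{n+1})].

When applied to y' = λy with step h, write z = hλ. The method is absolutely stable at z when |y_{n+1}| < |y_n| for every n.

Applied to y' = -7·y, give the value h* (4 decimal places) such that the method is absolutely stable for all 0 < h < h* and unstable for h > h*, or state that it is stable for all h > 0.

(-3.3333,0); λ=-7 ⇒ h* = (10/3)/7 = 0.4762.

Test eqn y'=λy, z=hλ:
  y_{n+1} = y_n + z·[4/5·y_n + 1/5·y_{n+1}] ⇒ (1 − 1/5z)y_{n+1} = (1 + 4/5z)y_n
  Hence R(z) = (1 + 4/5z)/(1 − 1/5z).

Boundary: |R(x)|=1, x<0.
x=-0.69: |R|=0.3937
R=−1: 1+4/5x = −1+1/5x ⇒ -3/5x=2 ⇒ x=2/(-3/5)=-3.3333
Confirm numerically:
  x=-2.130: |R|=0.49369 <1
  x=-1.632: |R|=0.23040 <1
  x=-1.391: |R|=0.08825 <1
  x=-3.818: |R|=1.16489 >1
  x=-3.416: |R|=1.02947 >1
Stable set (-3.3333, 0).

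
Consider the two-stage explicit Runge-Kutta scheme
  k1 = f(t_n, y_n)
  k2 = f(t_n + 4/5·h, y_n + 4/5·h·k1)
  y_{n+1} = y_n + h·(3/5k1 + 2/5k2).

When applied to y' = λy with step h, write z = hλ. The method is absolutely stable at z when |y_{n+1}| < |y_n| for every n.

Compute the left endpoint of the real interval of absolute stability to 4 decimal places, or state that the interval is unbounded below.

left endpoint -3.1250.

Set f=λy, z=hλ:
  k1=λy_n ⇒ h·k1=z·y_n;  k2=λ(1+4/5z)y_n ⇒ h·k2=z(1+4/5z)y_n
  y_{n+1}/y_n = 1 + 3/5z + 2/5z(1+4/5z) = 1 + z + 8/25z²
  so R(z) = 1 + z + 8/25z².

Find x<0 with |R(x)|<1.
x=-1.13: |R|=0.2786
R=1: x+8/25x²=0 ⇒ x=−25/8=-3.1250; min R=1−1/(4·8/25)=0.2188>−1
Confirm numerically:
  x=-2.937: |R|=0.82331 <1
  x=-2.780: |R|=0.69309 <1
  x=-2.368: |R|=0.42638 <1
  x=-1.603: |R|=0.21927 <1
  x=-3.531: |R|=1.45875 >1
  x=-3.221: |R|=1.09895 >1
So |R|<1 on (-3.1250, 0).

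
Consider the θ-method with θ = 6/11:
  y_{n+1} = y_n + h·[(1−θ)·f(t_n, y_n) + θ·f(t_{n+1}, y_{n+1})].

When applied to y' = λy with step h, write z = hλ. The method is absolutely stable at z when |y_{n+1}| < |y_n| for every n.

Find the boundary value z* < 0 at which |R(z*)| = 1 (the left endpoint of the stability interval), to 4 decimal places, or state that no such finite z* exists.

interval (−∞, 0).

With y'=λy (z=hλ):
  y_{n+1} = y_n + z·[5/11·y_n + 6/11·y_{n+1}] ⇒ (1 − 6/11z)y_{n+1} = (1 + 5/11z)y_n
  ⇒ R(z) = (1 + 5/11z)/(1 − 6/11z).

Find x<0 with |R(x)|<1.
x=-0.33: |R|=0.7203
x=-2: |R|=0.0435
x=-10: |R|=0.5493
x=-100: |R|=0.8003
θ=6/11≥1/2 ⇒ |1+5/11x|<|1−6/11x| ∀x<0 ⇒ unbounded interval.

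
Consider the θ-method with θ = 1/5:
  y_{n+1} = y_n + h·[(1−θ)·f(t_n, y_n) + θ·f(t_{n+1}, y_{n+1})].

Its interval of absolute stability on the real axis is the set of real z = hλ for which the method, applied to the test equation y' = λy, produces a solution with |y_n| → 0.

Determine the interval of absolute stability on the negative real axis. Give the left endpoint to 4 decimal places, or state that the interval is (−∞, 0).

With y'=λy (z=hλ):
  y_{n+1} = y_n + z·[4/5·y_n + 1/5·y_{n+1}] ⇒ (1 − 1/5z)y_{n+1} = (1 + 4/5z)y_n
  so R(z) = (1 + 4/5z)/(1 − 1/5z).

Boundary: |R(x)|=1, x<0.
x=-0.97: |R|=0.1876
R=−1: 1+4/5x = −1+1/5x ⇒ -3/5x=2 ⇒ x=2/(-3/5)=-3.3333
Confirm numerically:
  x=-2.732: |R|=0.76668 <1
  x=-2.210: |R|=0.53259 <1
  x=-2.036: |R|=0.44684 <1
  x=-3.715: |R|=1.13138 >1
  x=-3.678: |R|=1.11915 >1
  x=-3.486: |R|=1.05397 >1
Stable set (-3.3333, 0).

z∈(-3.3333,0).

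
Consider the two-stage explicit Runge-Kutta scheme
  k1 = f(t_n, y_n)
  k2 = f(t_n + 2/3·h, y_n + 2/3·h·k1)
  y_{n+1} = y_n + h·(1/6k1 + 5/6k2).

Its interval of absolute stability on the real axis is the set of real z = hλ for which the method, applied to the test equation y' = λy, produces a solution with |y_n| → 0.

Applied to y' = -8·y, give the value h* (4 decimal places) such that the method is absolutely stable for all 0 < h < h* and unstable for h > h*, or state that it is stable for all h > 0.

(-1.8000,0); λ=-8 ⇒ h* = (9/5)/8 = 0.2250.

Set f=λy, z=hλ:
  k1=λy_n ⇒ h·k1=z·y_n;  k2=λ(1+2/3z)y_n ⇒ h·k2=z(1+2/3z)y_n
  y_{n+1}/y_n = 1 + 1/6z + 5/6z(1+2/3z) = 1 + z + 5/9z²
  ⇒ R(z) = 1 + z + 5/9z².

Need |R(x)|<1, x<0.
x=-1.72: |R|=0.9236
R=1: x+5/9x²=0 ⇒ x=−9/5=-1.8000; min R=1−1/(4·5/9)=0.5500>−1
Confirm numerically:
  x=-1.768: |R|=0.96857 <1
  x=-1.750: |R|=0.95139 <1
  x=-1.635: |R|=0.85013 <1
  x=-1.154: |R|=0.58584 <1
  x=-2.366: |R|=1.74398 >1
  x=-2.143: |R|=1.40836 >1
Stable set (-1.8000, 0).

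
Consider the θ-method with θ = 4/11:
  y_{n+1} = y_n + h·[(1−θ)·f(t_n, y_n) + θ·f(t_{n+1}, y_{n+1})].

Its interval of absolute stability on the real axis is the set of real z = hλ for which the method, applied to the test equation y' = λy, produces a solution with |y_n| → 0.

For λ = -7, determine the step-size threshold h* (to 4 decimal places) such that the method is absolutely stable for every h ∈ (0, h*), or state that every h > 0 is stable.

Set f=λy, z=hλ:
  y_{n+1} = y_n + z·[7/11·y_n + 4/11·y_{n+1}] ⇒ (1 − 4/11z)y_{n+1} = (1 + 7/11z)y_n
  so R(z) = (1 + 7/11z)/(1 − 4/11z).

Find x<0 with |R(x)|<1.
x=-1.39: |R|=0.0767
R=−1: 1+7/11x = −1+4/11x ⇒ -3/11x=2 ⇒ x=2/(-3/11)=-7.3333
Confirm numerically:
  x=-5.461: |R|=0.82898 <1
  x=-5.445: |R|=0.82718 <1
  x=-3.312: |R|=0.50247 <1
  x=-7.786: |R|=1.03222 >1
  x=-7.687: |R|=1.02541 >1
  x=-7.674: |R|=1.02451 >1
Interval (-7.3333, 0).

(-7.3333,0); λ=-7 ⇒ h* = (22/3)/7 = 1.0476.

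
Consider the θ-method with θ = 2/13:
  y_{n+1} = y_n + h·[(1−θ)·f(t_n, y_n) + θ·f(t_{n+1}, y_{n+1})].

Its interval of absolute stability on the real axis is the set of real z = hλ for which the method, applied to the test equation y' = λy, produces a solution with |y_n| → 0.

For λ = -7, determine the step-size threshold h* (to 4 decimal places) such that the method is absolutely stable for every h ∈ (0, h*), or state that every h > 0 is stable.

(-2.8889,0); λ=-7 ⇒ h* = (26/9)/7 = 0.4127.

Test eqn y'=λy, z=hλ:
  y_{n+1} = y_n + z·[11/13·y_n + 2/13·y_{n+1}] ⇒ (1 − 2/13z)y_{n+1} = (1 + 11/13z)y_n
  ⇒ R(z) = (1 + 11/13z)/(1 − 2/13z).

Find x<0 with |R(x)|<1.
x=-1.5: |R|=0.2187
R=−1: 1+11/13x = −1+2/13x ⇒ -9/13x=2 ⇒ x=2/(-9/13)=-2.8889
Confirm numerically:
  x=-2.685: |R|=0.90011 <1
  x=-2.025: |R|=0.54399 <1
  x=-1.856: |R|=0.44375 <1
  x=-1.545: |R|=0.24829 <1
  x=-3.274: |R|=1.17731 >1
  x=-3.084: |R|=1.09161 >1
Interval (-2.8889, 0).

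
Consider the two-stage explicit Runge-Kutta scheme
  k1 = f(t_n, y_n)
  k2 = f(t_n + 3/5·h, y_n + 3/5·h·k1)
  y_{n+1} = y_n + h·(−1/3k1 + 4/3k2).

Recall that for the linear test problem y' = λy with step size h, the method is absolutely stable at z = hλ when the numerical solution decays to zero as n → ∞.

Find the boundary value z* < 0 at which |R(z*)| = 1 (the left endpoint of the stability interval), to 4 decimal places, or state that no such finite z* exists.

z* = -1.2500.

Test eqn y'=λy, z=hλ:
  k1=λy_n ⇒ h·k1=z·y_n;  k2=λ(1+3/5z)y_n ⇒ h·k2=z(1+3/5z)y_n
  y_{n+1}/y_n = 1 − 1/3z + 4/3z(1+3/5z) = 1 + z + 4/5z²
  so R(z) = 1 + z + 4/5z².

Boundary: |R(x)|=1, x<0.
x=-0.69: |R|=0.6909
R=1: x+4/5x²=0 ⇒ x=−5/4=-1.2500; min R=1−1/(4·4/5)=0.6875>−1
Confirm numerically:
  x=-0.691: |R|=0.69098 <1
  x=-0.650: |R|=0.68800 <1
  x=-0.515: |R|=0.69718 <1
  x=-1.650: |R|=1.52800 >1
  x=-1.438: |R|=1.21628 >1
Stable set (-1.2500, 0).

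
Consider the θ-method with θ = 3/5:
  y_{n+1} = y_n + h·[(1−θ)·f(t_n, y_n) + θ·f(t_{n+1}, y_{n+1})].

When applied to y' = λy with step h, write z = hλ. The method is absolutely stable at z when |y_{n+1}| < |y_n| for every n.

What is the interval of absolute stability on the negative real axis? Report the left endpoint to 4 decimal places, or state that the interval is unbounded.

(−∞, 0) — no finite endpoint.

Set f=λy, z=hλ:
  y_{n+1} = y_n + z·[2/5·y_n + 3/5·y_{n+1}] ⇒ (1 − 3/5z)y_{n+1} = (1 + 2/5z)y_n
  Hence R(z) = (1 + 2/5z)/(1 − 3/5z).

Find x<0 with |R(x)|<1.
x=-0.78: |R|=0.4687
x=-2: |R|=0.0909
x=-10: |R|=0.4286
x=-100: |R|=0.6393
θ=3/5≥1/2 ⇒ |1+2/5x|<|1−3/5x| ∀x<0 ⇒ stable on all of ℝ⁻.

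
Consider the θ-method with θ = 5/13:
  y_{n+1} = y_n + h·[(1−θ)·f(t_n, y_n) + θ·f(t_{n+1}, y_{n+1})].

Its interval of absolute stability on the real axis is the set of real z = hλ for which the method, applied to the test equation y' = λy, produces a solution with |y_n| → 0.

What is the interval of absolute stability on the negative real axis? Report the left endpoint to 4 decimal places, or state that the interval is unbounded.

On y'=λy, z=hλ:
  y_{n+1} = y_n + z·[8/13·y_n + 5/13·y_{n+1}] ⇒ (1 − 5/13z)y_{n+1} = (1 + 8/13z)y_n
  so R(z) = (1 + 8/13z)/(1 − 5/13z).

Solve |R(x)|<1 on ℝ⁻.
x=-1.14: |R|=0.2075
R=−1: 1+8/13x = −1+5/13x ⇒ -3/13x=2 ⇒ x=2/(-3/13)=-8.6667
Confirm numerically:
  x=-7.005: |R|=0.89620 <1
  x=-6.694: |R|=0.87265 <1
  x=-6.038: |R|=0.81741 <1
  x=-4.781: |R|=0.68413 <1
  x=-8.992: |R|=1.01684 >1
  x=-8.861: |R|=1.01017 >1
  x=-8.859: |R|=1.01007 >1
Stable set (-8.6667, 0).

z∈(-8.6667,0).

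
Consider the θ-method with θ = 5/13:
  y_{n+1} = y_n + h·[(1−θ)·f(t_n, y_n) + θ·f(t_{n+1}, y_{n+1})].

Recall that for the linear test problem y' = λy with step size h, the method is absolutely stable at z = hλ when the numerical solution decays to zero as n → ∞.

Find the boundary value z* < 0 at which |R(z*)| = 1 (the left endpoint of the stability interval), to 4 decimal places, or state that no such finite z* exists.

With y'=λy (z=hλ):
  y_{n+1} = y_n + z·[8/13·y_n + 5/13·y_{n+1}] ⇒ (1 − 5/13z)y_{n+1} = (1 + 8/13z)y_n
  ⇒ R(z) = (1 + 8/13z)/(1 − 5/13z).

Find x<0 with |R(x)|<1.
x=-1.36: |R|=0.1071
R=−1: 1+8/13x = −1+5/13x ⇒ -3/13x=2 ⇒ x=2/(-3/13)=-8.6667
Confirm numerically:
  x=-8.502: |R|=0.99110 <1
  x=-8.106: |R|=0.96858 <1
  x=-7.387: |R|=0.92312 <1
  x=-3.936: |R|=0.56573 <1
  x=-9.245: |R|=1.02930 >1
  x=-9.164: |R|=1.02537 >1
Interval (-8.6667, 0).

z* = -8.6667.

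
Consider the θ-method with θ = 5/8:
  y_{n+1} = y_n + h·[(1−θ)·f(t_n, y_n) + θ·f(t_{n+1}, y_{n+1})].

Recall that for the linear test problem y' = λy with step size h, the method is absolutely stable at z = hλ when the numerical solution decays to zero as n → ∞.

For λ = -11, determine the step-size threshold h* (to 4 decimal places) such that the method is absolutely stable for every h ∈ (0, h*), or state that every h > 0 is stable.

interval (−∞, 0). Any h>0 works for λ=-11.

Set f=λy, z=hλ:
  y_{n+1} = y_n + z·[3/8·y_n + 5/8·y_{n+1}] ⇒ (1 − 5/8z)y_{n+1} = (1 + 3/8z)y_n
  ⇒ R(z) = (1 + 3/8z)/(1 − 5/8z).

Find x<0 with |R(x)|<1.
x=-1.34: |R|=0.2707
x=-2: |R|=0.1111
x=-10: |R|=0.3793
x=-100: |R|=0.5748
θ=5/8≥1/2 ⇒ |1+3/8x|<|1−5/8x| ∀x<0 ⇒ stable on all of ℝ⁻.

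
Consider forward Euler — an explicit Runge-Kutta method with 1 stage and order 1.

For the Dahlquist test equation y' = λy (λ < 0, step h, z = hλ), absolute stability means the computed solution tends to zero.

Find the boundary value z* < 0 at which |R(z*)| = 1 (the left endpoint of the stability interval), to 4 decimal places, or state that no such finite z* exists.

left endpoint -2.0000.

Test eqn y'=λy, z=hλ:
  order 1, 1-stage ⇒ R(z)=1+z
  (e.g. R(-0.53)=0.47000, |R|=0.47000)

Boundary: |R(x)|=1, x<0.
x=-0.53: |R|=0.4700
|R(-2.14)|=1.1400 |R(-1.12)|=0.1200 |R(-0.92)|=0.0800
Bisect:
  x_lo=-2.4471 |R|=1.4471  x_hi=-0.0773 |R|=0.9227
  mid=-1.26220 |R|=0.26220 →hi
  mid=-1.85464 |R|=0.85464 →hi
  mid=-2.15087 |R|=1.15087 →lo
  mid=-2.00275 |R|=1.00275 →lo
  mid=-1.92870 |R|=0.92870 →hi
  mid=-1.96573 |R|=0.96573 →hi
  mid=-1.98424 |R|=0.98424 →hi
  mid=-1.99350 |R|=0.99350 →hi
  ...
  [-2.00001,-1.99986] ⇒ x*=-2.0000
Stable set (-2.0000, 0).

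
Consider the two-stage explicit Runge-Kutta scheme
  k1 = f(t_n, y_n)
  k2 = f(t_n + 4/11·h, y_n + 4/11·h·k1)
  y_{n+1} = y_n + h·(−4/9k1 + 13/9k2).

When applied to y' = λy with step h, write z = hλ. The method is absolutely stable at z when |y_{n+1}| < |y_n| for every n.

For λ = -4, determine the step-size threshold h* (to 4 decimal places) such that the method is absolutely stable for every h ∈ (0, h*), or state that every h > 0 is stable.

On y'=λy, z=hλ:
  k1=λy_n ⇒ h·k1=z·y_n;  k2=λ(1+4/11z)y_n ⇒ h·k2=z(1+4/11z)y_n
  y_{n+1}/y_n = 1 − 4/9z + 13/9z(1+4/11z) = 1 + z + 52/99z²
  R(z) = 1 + z + 52/99z².

Need |R(x)|<1, x<0.
x=-0.73: |R|=0.5499
R=1: x+52/99x²=0 ⇒ x=−99/52=-1.9038; min R=1−1/(4·52/99)=0.5240>−1
Confirm numerically:
  x=-1.709: |R|=0.82510 <1
  x=-1.185: |R|=0.55257 <1
  x=-1.169: |R|=0.54879 <1
  x=-2.486: |R|=1.76016 >1
  x=-2.128: |R|=1.25055 >1
Stable set (-1.9038, 0).

(-1.9038,0); λ=-4 ⇒ h* = (99/52)/4 = 0.4760.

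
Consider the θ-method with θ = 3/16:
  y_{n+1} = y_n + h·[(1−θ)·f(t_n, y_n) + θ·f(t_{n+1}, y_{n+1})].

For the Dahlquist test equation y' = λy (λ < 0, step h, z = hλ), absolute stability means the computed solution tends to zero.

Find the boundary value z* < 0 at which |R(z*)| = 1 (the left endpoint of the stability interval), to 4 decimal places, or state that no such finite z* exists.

left endpoint -3.2000.

On y'=λy, z=hλ:
  y_{n+1} = y_n + z·[13/16·y_n + 3/16·y_{n+1}] ⇒ (1 − 3/16z)y_{n+1} = (1 + 13/16z)y_n
  R(z) = (1 + 13/16z)/(1 − 3/16z).

Find x<0 with |R(x)|<1.
x=-0.96: |R|=0.1864
R=−1: 1+13/16x = −1+3/16x ⇒ -5/8x=2 ⇒ x=2/(-5/8)=-3.2000
Confirm numerically:
  x=-1.769: |R|=0.32839 <1
  x=-1.677: |R|=0.27583 <1
  x=-1.408: |R|=0.11392 <1
  x=-3.475: |R|=1.10407 >1
  x=-3.463: |R|=1.09966 >1
  x=-3.337: |R|=1.05267 >1
Interval (-3.2000, 0).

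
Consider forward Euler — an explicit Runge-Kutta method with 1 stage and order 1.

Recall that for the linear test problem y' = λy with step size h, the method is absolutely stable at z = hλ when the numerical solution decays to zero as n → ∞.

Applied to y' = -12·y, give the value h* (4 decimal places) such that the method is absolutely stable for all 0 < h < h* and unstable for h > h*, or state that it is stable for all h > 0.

With y'=λy (z=hλ):
  order 1, 1-stage ⇒ R(z)=1+z
  (e.g. R(-1.53)=-0.53000, |R|=0.53000)

Find x<0 with |R(x)|<1.
x=-1.53: |R|=0.5300
|R(-1.97)|=0.9700 |R(-1.24)|=0.2400 |R(-0.96)|=0.0400
Bisect:
  x_lo=-2.5288 |R|=1.5288  x_hi=-0.1194 |R|=0.8806
  mid=-1.32409 |R|=0.32409 →hi
  mid=-1.92644 |R|=0.92644 →hi
  mid=-2.22761 |R|=1.22761 →lo
  mid=-2.07703 |R|=1.07703 →lo
  mid=-2.00173 |R|=1.00173 →lo
  mid=-1.96408 |R|=0.96408 →hi
  mid=-1.98291 |R|=0.98291 →hi
  mid=-1.99232 |R|=0.99232 →hi
  mid=-1.99703 |R|=0.99703 →hi
  mid=-1.99938 |R|=0.99938 →hi
  ...
  [-2.00011,-1.99997] ⇒ x*=-2.0000
Interval (-2.0000, 0).

(-2.0000,0); λ=-12 ⇒ h* = 0.1667.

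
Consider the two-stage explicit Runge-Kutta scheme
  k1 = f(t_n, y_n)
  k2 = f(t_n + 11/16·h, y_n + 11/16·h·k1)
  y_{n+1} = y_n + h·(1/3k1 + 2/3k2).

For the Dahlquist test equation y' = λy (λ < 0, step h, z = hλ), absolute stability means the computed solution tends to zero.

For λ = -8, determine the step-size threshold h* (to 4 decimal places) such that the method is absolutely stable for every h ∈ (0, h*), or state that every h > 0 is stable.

Test eqn y'=λy, z=hλ:
  k1=λy_n ⇒ h·k1=z·y_n;  k2=λ(1+11/16z)y_n ⇒ h·k2=z(1+11/16z)y_n
  y_{n+1}/y_n = 1 + 1/3z + 2/3z(1+11/16z) = 1 + z + 11/24z²
  Hence R(z) = 1 + z + 11/24z².

Solve |R(x)|<1 on ℝ⁻.
x=-1.53: |R|=0.5429
R=1: x+11/24x²=0 ⇒ x=−24/11=-2.1818; min R=1−1/(4·11/24)=0.4545>−1
Confirm numerically:
  x=-1.863: |R|=0.72777 <1
  x=-1.772: |R|=0.66716 <1
  x=-0.903: |R|=0.47073 <1
  x=-2.300: |R|=1.12458 >1
  x=-2.222: |R|=1.04092 >1
So |R|<1 on (-2.1818, 0).

(-2.1818,0); λ=-8 ⇒ h* = (24/11)/8 = 0.2727.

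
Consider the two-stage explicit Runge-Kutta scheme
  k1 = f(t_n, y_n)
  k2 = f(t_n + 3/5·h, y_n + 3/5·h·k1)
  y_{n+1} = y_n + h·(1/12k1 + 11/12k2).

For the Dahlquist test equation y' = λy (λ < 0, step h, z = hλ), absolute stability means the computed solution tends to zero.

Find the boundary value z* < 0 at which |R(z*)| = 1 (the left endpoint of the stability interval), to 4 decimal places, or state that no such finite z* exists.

z* = -1.8182.

Test eqn y'=λy, z=hλ:
  k1=λy_n ⇒ h·k1=z·y_n;  k2=λ(1+3/5z)y_n ⇒ h·k2=z(1+3/5z)y_n
  y_{n+1}/y_n = 1 + 1/12z + 11/12z(1+3/5z) = 1 + z + 11/20z²
  ⇒ R(z) = 1 + z + 11/20z².

Solve |R(x)|<1 on ℝ⁻.
x=-0.47: |R|=0.6515
R=1: x+11/20x²=0 ⇒ x=−20/11=-1.8182; min R=1−1/(4·11/20)=0.5455>−1
Confirm numerically:
  x=-1.677: |R|=0.86978 <1
  x=-1.509: |R|=0.74339 <1
  x=-1.178: |R|=0.58523 <1
  x=-2.170: |R|=1.41989 >1
  x=-1.935: |R|=1.12432 >1
Stable set (-1.8182, 0).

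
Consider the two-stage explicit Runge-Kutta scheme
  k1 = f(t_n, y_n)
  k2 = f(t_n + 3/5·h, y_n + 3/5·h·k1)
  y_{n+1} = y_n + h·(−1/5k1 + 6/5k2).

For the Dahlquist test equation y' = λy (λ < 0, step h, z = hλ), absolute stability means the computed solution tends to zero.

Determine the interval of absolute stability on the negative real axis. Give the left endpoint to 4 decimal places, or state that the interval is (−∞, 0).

With y'=λy (z=hλ):
  k1=λy_n ⇒ h·k1=z·y_n;  k2=λ(1+3/5z)y_n ⇒ h·k2=z(1+3/5z)y_n
  y_{n+1}/y_n = 1 − 1/5z + 6/5z(1+3/5z) = 1 + z + 18/25z²
  Hence R(z) = 1 + z + 18/25z².

Solve |R(x)|<1 on ℝ⁻.
x=-1.56: |R|=1.1922
R=1: x+18/25x²=0 ⇒ x=−25/18=-1.3889; min R=1−1/(4·18/25)=0.6528>−1
Confirm numerically:
  x=-1.286: |R|=0.90473 <1
  x=-0.715: |R|=0.65308 <1
  x=-0.593: |R|=0.66019 <1
  x=-1.734: |R|=1.43086 >1
  x=-1.568: |R|=1.20221 >1
So |R|<1 on (-1.3889, 0).

z∈(-1.3889,0).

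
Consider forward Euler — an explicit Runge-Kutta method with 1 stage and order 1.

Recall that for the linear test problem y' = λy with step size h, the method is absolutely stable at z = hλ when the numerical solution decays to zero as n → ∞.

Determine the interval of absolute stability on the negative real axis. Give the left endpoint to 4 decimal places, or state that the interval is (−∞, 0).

Test eqn y'=λy, z=hλ:
  order 1, 1-stage ⇒ R(z)=1+z
  (e.g. R(-1.5)=-0.50000, |R|=0.50000)

Boundary: |R(x)|=1, x<0.
x=-1.5: |R|=0.5000
|R(-2.16)|=1.1600 |R(-2.11)|=1.1100 |R(-0.54)|=0.4600
Bisect:
  x_lo=-2.6273 |R|=1.6273  x_hi=-0.2348 |R|=0.7652
  mid=-1.43102 |R|=0.43102 →hi
  mid=-2.02914 |R|=1.02914 →lo
  mid=-1.73008 |R|=0.73008 →hi
  mid=-1.87961 |R|=0.87961 →hi
  mid=-1.95437 |R|=0.95437 →hi
  mid=-1.99176 |R|=0.99176 →hi
  mid=-2.01045 |R|=1.01045 →lo
  mid=-2.00110 |R|=1.00110 →lo
  mid=-1.99643 |R|=0.99643 →hi
  mid=-1.99876 |R|=0.99876 →hi
  ...
  [-2.00008,-1.99993] ⇒ x*=-2.0000
Stable set (-2.0000, 0).

(-2.0000, 0).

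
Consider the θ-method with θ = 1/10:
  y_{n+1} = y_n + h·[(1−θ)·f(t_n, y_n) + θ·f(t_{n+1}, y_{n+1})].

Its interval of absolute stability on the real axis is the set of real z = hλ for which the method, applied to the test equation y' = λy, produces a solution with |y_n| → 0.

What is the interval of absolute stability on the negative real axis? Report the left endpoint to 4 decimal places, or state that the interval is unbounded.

z∈(-2.5000,0).

With y'=λy (z=hλ):
  y_{n+1} = y_n + z·[9/10·y_n + 1/10·y_{n+1}] ⇒ (1 − 1/10z)y_{n+1} = (1 + 9/10z)y_n
  R(z) = (1 + 9/10z)/(1 − 1/10z).

Need |R(x)|<1, x<0.
x=-1.1: |R|=0.0090
R=−1: 1+9/10x = −1+1/10x ⇒ -4/5x=2 ⇒ x=2/(-4/5)=-2.5000
Confirm numerically:
  x=-2.192: |R|=0.79790 <1
  x=-1.503: |R|=0.30662 <1
  x=-1.162: |R|=0.04103 <1
  x=-1.131: |R|=0.01608 <1
  x=-2.611: |R|=1.07041 >1
  x=-2.557: |R|=1.03631 >1
Interval (-2.5000, 0).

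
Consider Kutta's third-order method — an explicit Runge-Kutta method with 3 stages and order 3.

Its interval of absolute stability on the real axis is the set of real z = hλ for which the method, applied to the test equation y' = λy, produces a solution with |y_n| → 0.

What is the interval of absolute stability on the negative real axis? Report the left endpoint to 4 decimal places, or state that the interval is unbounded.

Test eqn y'=λy, z=hλ:
  order 3, 3-stage ⇒ R(z)=1+z+z^2/2+z^3/6
  (e.g. R(-1.75)=-0.11198, |R|=0.11198)

Find x<0 with |R(x)|<1.
x=-1.75: |R|=0.1120
|R(-2.91)|=1.7830 |R(-2.08)|=0.4166 |R(-1.67)|=0.0518
Bisect:
  x_lo=-2.8273 |R|=1.5971  x_hi=-0.2839 |R|=0.7526
  mid=-1.55558 |R|=0.02696 →hi
  mid=-2.19142 |R|=0.54424 →hi
  mid=-2.50934 |R|=0.99441 →hi
  mid=-2.66830 |R|=1.27469 →lo
  mid=-2.58882 |R|=1.12953 →lo
  mid=-2.54908 |R|=1.06075 →lo
  mid=-2.52921 |R|=1.02728 →lo
  mid=-2.51928 |R|=1.01077 →lo
  mid=-2.51431 |R|=1.00257 →lo
  mid=-2.51182 |R|=0.99849 →hi
  ...
  [-2.51276,-2.51260] ⇒ x*=-2.5127
So |R|<1 on (-2.5127, 0).

z∈(-2.5127,0).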